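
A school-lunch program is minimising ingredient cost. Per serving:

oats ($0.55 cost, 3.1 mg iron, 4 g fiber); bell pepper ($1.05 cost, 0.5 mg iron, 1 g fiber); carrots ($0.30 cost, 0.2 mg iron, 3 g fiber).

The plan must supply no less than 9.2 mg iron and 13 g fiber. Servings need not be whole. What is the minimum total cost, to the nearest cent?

Check every corner: each single food scaled to meet both minima, and each pair solved so both constraints bind.
oats only: max(9.2/3.1, 13/4) = 3.25 servings → $1.79.
bell pepper only: max(9.2/0.5, 13/1) = 18.4 servings → $19.32.
carrots only: max(9.2/0.2, 13/3) = 46 servings → $13.80.
oats + bell pepper with both tight: 2.455 servings and 3.182 servings → $4.69.
oats + carrots with both tight: 2.941 servings and 0.4118 servings → $1.74.
bell pepper + carrots: intersection lies outside the first quadrant.
So the least-cost plan costs $1.74.

$1.74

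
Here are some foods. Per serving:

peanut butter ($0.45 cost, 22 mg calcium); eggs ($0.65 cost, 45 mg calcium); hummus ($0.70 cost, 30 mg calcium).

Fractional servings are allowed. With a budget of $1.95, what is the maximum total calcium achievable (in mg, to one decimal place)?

Calcium per dollar: eggs 69.23, peanut butter 48.89, hummus 42.86.
With no serving limits, spend the whole cost allowance on eggs: $1.95 / $0.65 × 45 mg = 135.0 mg.

135.0 mg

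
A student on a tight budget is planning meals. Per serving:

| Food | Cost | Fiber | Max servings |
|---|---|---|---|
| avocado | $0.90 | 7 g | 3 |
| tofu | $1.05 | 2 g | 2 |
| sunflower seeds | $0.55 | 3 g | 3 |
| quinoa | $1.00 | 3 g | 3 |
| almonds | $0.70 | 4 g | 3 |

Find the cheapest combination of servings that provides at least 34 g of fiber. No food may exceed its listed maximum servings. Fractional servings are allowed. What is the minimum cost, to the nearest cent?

$4.98

Cost per g of fiber: avocado $0.1286, almonds $0.1750, sunflower seeds $0.1833, quinoa $0.3333, tofu $0.5250.
Take 3 servings of avocado: +21.0 g fiber for $2.70 (total $2.70, still need 13.0 g).
Take 3 servings of almonds: +12.0 g fiber for $2.10 (total $4.80, still need 1.0 g).
Take 0.3333 servings of sunflower seeds: +1.0 g fiber for $0.18 (total $4.98, still need 0.0 g).
Filling from the cheapest source first is optimal under one linear minimum: $4.98.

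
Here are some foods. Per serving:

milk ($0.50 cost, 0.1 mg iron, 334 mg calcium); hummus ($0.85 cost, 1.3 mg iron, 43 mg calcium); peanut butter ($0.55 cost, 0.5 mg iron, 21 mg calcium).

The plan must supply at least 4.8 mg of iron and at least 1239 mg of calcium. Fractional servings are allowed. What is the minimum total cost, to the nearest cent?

$4.56

The cheapest plan sits at a corner of the feasible region — with two constraints it uses at most two foods.
milk only: max(4.8/0.1, 1239/334) = 48 servings → $24.00.
hummus only: max(4.8/1.3, 1239/43) = 28.81 servings → $24.49.
peanut butter only: max(4.8/0.5, 1239/21) = 59 servings → $32.45.
milk + hummus with both tight: 3.267 servings and 3.441 servings → $4.56.
milk + peanut butter with both tight: 3.146 servings and 8.971 servings → $6.51.
hummus + peanut butter with both targets exact would need a negative amount; discard.
The minimum over all feasible corners is $4.56.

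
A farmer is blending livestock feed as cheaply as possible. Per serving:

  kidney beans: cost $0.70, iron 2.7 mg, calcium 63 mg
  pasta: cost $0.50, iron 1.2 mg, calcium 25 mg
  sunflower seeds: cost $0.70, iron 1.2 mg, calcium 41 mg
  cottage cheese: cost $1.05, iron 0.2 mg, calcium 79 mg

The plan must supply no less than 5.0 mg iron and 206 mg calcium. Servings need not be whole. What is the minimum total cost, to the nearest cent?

$2.29

For a min-cost LP with two ≥-constraints, a basic feasible solution has at most two positive variables.
kidney beans only: max(5.0/2.7, 206/63) = 3.27 servings → $2.29.
pasta only: max(5.0/1.2, 206/25) = 8.24 servings → $4.12.
sunflower seeds only: max(5.0/1.2, 206/41) = 5.024 servings → $3.52.
cottage cheese only: max(5.0/0.2, 206/79) = 25 servings → $26.25.
kidney beans + pasta: the both-tight solution has a negative serving — not a feasible corner.
kidney beans + sunflower seeds: the both-tight solution has a negative serving — not a feasible corner.
kidney beans + cottage cheese with both tight: 1.763 servings and 1.202 servings → $2.50.
pasta + sunflower seeds: intersection lies outside the first quadrant.
pasta + cottage cheese with both tight: 3.94 servings and 1.361 servings → $3.40.
sunflower seeds + cottage cheese with both tight: 4.085 servings and 0.4873 servings → $3.37.
The minimum over all feasible corners is $2.29.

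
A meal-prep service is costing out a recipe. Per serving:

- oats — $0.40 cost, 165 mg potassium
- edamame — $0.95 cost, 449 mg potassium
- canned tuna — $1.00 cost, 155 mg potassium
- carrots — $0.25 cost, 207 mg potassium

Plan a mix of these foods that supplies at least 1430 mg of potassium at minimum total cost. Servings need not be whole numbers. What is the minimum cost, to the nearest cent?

Cost per mg of potassium: carrots $0.0012, edamame $0.0021, oats $0.0024, canned tuna $0.0065.
With no serving limits, use only carrots: 1430 mg / 207 mg = 6.908 servings × $0.25 = $1.73.

$1.73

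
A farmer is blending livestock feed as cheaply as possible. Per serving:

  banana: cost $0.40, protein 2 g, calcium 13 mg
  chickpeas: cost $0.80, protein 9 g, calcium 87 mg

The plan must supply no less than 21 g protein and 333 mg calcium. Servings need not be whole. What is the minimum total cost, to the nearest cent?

$3.06

banana only: max(21/2, 333/13) = 25.62 servings → $10.25.
chickpeas only: max(21/9, 333/87) = 3.828 servings → $3.06.
banana + chickpeas with both targets exact would need a negative amount; discard.
Cheapest feasible corner: $3.06.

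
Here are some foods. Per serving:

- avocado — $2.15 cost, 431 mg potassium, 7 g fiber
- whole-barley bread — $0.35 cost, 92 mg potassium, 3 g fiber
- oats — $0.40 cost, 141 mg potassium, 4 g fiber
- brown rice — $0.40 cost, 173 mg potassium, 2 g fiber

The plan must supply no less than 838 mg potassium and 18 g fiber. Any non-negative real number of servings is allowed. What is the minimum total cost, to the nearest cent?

A basic optimal solution has at most two foods positive. Try each food alone and each pair with both targets met exactly.
avocado only: max(838/431, 18/7) = 2.571 servings → $5.53.
whole-barley bread only: max(838/92, 18/3) = 9.109 servings → $3.19.
oats only: max(838/141, 18/4) = 5.943 servings → $2.38.
brown rice only: max(838/173, 18/2) = 9 servings → $3.60.
avocado + whole-barley bread with both tight: 1.322 servings and 2.915 servings → $3.86.
avocado + oats with both tight: 1.104 servings and 2.567 servings → $3.40.
avocado + brown rice with both targets exact would need a negative amount; discard.
whole-barley bread + oats: intersection lies outside the first quadrant.
whole-barley bread + brown rice with both tight: 4.293 servings and 2.561 servings → $2.53.
oats + brown rice with both tight: 3.507 servings and 1.985 servings → $2.20.
Cheapest feasible corner: $2.20.

$2.20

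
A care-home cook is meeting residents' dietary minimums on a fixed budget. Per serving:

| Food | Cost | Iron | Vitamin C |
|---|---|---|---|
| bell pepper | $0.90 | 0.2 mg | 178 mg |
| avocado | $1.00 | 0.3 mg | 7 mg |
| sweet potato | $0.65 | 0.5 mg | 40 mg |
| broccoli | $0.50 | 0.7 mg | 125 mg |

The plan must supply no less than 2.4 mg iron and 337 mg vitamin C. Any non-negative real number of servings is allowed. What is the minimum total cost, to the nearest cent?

$1.71

A basic optimal solution has at most two foods positive. Try each food alone and each pair with both targets met exactly.
bell pepper only: max(2.4/0.2, 337/178) = 12 servings → $10.80.
avocado only: max(2.4/0.3, 337/7) = 48.14 servings → $48.14.
sweet potato only: max(2.4/0.5, 337/40) = 8.425 servings → $5.48.
broccoli only: max(2.4/0.7, 337/125) = 3.429 servings → $1.71.
bell pepper + avocado with both tight: 1.621 servings and 6.919 servings → $8.38.
bell pepper + sweet potato with both tight: 0.8951 servings and 4.442 servings → $3.69.
bell pepper + broccoli: intersection lies outside the first quadrant.
avocado + sweet potato with both targets exact would need a negative amount; discard.
avocado + broccoli with both tight: 1.966 servings and 2.586 servings → $3.26.
sweet potato + broccoli with both tight: 1.858 servings and 2.101 servings → $2.26.
The minimum over all feasible corners is $1.71.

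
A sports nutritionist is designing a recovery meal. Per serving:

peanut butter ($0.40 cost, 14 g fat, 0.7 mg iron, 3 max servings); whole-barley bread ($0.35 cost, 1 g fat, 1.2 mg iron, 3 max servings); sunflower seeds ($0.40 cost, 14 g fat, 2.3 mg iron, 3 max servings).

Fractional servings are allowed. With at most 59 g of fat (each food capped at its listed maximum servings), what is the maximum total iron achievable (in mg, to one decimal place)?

11.2 mg

Iron per g fat: whole-barley bread 1.2, sunflower seeds 0.1643, peanut butter 0.05.
Take 3 servings of whole-barley bread: uses 3 g fat, +3.6 mg iron (running total 3.6 mg).
Take 3 servings of sunflower seeds: uses 42 g fat, +6.9 mg iron (running total 10.5 mg).
Take 1 serving of peanut butter: uses 14 g fat, +0.7 mg iron (running total 11.2 mg).
Greedy by best ratio exhausts the fat allowance optimally: 11.2 mg.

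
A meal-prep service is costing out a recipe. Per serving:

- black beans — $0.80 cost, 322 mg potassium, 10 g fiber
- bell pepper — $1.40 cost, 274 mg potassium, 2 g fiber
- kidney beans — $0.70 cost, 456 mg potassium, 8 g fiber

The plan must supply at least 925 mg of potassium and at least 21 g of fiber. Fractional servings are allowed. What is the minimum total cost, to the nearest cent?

$1.76

With two linear requirements the optimum uses one or two foods; enumerate the corners.
black beans only: max(925/322, 21/10) = 2.873 servings → $2.30.
bell pepper only: max(925/274, 21/2) = 10.5 servings → $14.70.
kidney beans only: max(925/456, 21/8) = 2.625 servings → $1.84.
black beans + bell pepper with both tight: 1.863 servings and 1.187 servings → $3.15.
black beans + kidney beans with both tight: 1.097 servings and 1.254 servings → $1.76.
bell pepper + kidney beans: intersection lies outside the first quadrant.
So the least-cost plan costs $1.76.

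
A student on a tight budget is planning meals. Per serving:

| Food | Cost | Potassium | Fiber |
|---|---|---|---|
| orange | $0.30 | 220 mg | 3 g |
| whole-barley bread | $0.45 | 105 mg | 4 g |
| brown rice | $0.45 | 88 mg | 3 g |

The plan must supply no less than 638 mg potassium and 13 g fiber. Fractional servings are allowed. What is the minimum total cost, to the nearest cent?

orange only: max(638/220, 13/3) = 4.333 servings → $1.30.
whole-barley bread only: max(638/105, 13/4) = 6.076 servings → $2.73.
brown rice only: max(638/88, 13/3) = 7.25 servings → $3.26.
orange + whole-barley bread with both tight: 2.101 servings and 1.674 servings → $1.38.
orange + brown rice with both tight: 1.944 servings and 2.389 servings → $1.66.
whole-barley bread + brown rice with both targets exact would need a negative amount; discard.
Cheapest feasible corner: $1.30.

$1.30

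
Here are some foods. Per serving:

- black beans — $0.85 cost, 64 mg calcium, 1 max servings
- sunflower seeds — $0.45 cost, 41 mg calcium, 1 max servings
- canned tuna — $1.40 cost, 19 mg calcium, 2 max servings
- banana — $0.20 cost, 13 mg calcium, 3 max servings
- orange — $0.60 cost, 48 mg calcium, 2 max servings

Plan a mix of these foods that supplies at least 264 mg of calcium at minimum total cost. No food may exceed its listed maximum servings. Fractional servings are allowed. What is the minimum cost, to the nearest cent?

$4.87

Cost per mg of calcium: sunflower seeds $0.0110, orange $0.0125, black beans $0.0133, banana $0.0154, canned tuna $0.0737.
Take 1 serving of sunflower seeds: +41.0 mg calcium for $0.45 (total $0.45, still need 223.0 mg).
Take 2 servings of orange: +96.0 mg calcium for $1.20 (total $1.65, still need 127.0 mg).
Take 1 serving of black beans: +64.0 mg calcium for $0.85 (total $2.50, still need 63.0 mg).
Take 3 servings of banana: +39.0 mg calcium for $0.60 (total $3.10, still need 24.0 mg).
Take 1.263 servings of canned tuna: +24.0 mg calcium for $1.77 (total $4.87, still need 0.0 mg).
Filling from the cheapest source first is optimal under one linear minimum: $4.87.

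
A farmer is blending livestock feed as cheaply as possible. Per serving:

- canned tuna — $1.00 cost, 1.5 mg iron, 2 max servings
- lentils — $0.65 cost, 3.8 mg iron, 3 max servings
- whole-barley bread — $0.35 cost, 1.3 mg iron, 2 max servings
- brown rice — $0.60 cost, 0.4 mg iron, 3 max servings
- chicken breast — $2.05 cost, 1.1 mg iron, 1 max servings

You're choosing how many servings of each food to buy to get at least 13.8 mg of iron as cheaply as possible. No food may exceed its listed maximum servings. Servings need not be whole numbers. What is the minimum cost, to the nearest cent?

$2.60

Cost per mg of iron: lentils $0.1711, whole-barley bread $0.2692, canned tuna $0.6667, brown rice $1.5000, chicken breast $1.8636.
Take 3 servings of lentils: +11.4 mg iron for $1.95 (total $1.95, still need 2.4 mg).
Take 1.846 servings of whole-barley bread: +2.4 mg iron for $0.65 (total $2.60, still need 0.0 mg).
Greedy by cheapest-per-mg is optimal for a single linear constraint, so the minimum cost is $2.60.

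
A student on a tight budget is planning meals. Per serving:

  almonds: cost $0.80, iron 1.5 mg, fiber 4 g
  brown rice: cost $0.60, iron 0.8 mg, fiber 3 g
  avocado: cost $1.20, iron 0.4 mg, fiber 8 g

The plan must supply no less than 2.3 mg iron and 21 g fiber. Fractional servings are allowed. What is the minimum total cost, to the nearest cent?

$3.34

For a min-cost LP with two ≥-constraints, a basic feasible solution has at most two positive variables.
almonds only: max(2.3/1.5, 21/4) = 5.25 servings → $4.20.
brown rice only: max(2.3/0.8, 21/3) = 7 servings → $4.20.
avocado only: max(2.3/0.4, 21/8) = 5.75 servings → $6.90.
almonds + brown rice: the both-tight solution has a negative serving — not a feasible corner.
almonds + avocado with both tight: 0.9615 servings and 2.144 servings → $3.34.
brown rice + avocado with both tight: 1.923 servings and 1.904 servings → $3.44.
The minimum over all feasible corners is $3.34.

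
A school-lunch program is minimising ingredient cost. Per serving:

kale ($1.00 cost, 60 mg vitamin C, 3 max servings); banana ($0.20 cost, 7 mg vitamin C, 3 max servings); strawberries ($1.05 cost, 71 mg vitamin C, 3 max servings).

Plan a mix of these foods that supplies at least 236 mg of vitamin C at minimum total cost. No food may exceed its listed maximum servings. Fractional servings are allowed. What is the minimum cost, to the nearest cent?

$3.53

Cost per mg of vitamin C: strawberries $0.0148, kale $0.0167, banana $0.0286.
Take 3 servings of strawberries: +213.0 mg vitamin C for $3.15 (total $3.15, still need 23.0 mg).
Take 0.3833 servings of kale: +23.0 mg vitamin C for $0.38 (total $3.53, still need 0.0 mg).
Greedy by cheapest-per-mg is optimal for a single linear constraint, so the minimum cost is $3.53.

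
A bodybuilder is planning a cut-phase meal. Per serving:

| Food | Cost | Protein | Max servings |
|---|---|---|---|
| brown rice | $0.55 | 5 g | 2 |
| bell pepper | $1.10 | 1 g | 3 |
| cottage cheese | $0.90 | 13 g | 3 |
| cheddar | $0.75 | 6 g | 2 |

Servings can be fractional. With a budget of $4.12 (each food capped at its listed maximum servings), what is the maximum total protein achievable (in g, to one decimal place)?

51.6 g

Protein per dollar: cottage cheese 14.44, brown rice 9.091, cheddar 8, bell pepper 0.9091.
Take 3 servings of cottage cheese: spends $2.70, +39.0 g protein (running total 39.0 g).
Take 2 servings of brown rice: spends $1.10, +10.0 g protein (running total 49.0 g).
Take 0.4267 servings of cheddar: spends $0.32, +2.6 g protein (running total 51.6 g).
Greedy by best ratio exhausts the cost allowance optimally: 51.6 g.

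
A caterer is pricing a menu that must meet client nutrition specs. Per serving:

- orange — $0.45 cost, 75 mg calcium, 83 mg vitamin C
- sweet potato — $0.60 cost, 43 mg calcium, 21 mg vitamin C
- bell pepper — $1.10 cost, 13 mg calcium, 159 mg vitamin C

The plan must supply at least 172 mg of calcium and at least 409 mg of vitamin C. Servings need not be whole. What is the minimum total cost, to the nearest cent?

$2.22

The cheapest plan sits at a corner of the feasible region — with two constraints it uses at most two foods.
orange only: max(172/75, 409/83) = 4.928 servings → $2.22.
sweet potato only: max(172/43, 409/21) = 19.48 servings → $11.69.
bell pepper only: max(172/13, 409/159) = 13.23 servings → $14.55.
orange + sweet potato with both targets exact would need a negative amount; discard.
orange + bell pepper with both tight: 2.031 servings and 1.512 servings → $2.58.
sweet potato + bell pepper with both tight: 3.356 servings and 2.129 servings → $4.36.
So the least-cost plan costs $2.22.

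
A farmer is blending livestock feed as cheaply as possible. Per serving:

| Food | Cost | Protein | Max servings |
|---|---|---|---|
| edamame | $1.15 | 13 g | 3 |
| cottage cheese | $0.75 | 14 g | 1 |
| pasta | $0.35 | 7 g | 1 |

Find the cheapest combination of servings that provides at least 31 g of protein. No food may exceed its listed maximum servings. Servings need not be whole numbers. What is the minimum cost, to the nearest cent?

Cost per g of protein: pasta $0.0500, cottage cheese $0.0536, edamame $0.0885.
Take 1 serving of pasta: +7.0 g protein for $0.35 (total $0.35, still need 24.0 g).
Take 1 serving of cottage cheese: +14.0 g protein for $0.75 (total $1.10, still need 10.0 g).
Take 0.7692 servings of edamame: +10.0 g protein for $0.88 (total $1.98, still need 0.0 g).
Greedy by cheapest-per-g is optimal for a single linear constraint, so the minimum cost is $1.98.

$1.98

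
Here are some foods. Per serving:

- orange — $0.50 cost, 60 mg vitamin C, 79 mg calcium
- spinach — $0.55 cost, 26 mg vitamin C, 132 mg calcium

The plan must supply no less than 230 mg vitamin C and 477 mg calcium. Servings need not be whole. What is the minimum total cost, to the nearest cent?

$2.51

An LP optimum is at a vertex; with two nutrient constraints at most two foods are used. Check each candidate.
orange only: max(230/60, 477/79) = 6.038 servings → $3.02.
spinach only: max(230/26, 477/132) = 8.846 servings → $4.87.
orange + spinach with both tight: 3.061 servings and 1.781 servings → $2.51.
Cheapest feasible corner: $2.51.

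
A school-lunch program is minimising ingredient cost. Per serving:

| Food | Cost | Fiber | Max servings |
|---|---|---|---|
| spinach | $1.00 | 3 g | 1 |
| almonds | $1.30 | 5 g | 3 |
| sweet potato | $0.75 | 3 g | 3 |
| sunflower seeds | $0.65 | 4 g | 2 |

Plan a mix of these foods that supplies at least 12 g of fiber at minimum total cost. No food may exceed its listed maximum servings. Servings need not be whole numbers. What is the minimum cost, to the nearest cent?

$2.30

Cost per g of fiber: sunflower seeds $0.1625, sweet potato $0.2500, almonds $0.2600, spinach $0.3333.
Take 2 servings of sunflower seeds: +8.0 g fiber for $1.30 (total $1.30, still need 4.0 g).
Take 1.333 servings of sweet potato: +4.0 g fiber for $1.00 (total $2.30, still need 0.0 g).
Filling from the cheapest source first is optimal under one linear minimum: $2.30.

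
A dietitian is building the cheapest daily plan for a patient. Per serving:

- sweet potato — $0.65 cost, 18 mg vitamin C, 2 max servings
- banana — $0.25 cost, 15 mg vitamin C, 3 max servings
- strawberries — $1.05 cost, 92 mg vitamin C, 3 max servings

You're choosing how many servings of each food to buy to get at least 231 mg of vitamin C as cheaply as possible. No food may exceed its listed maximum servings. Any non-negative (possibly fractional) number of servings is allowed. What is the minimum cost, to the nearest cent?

$2.64

Cost per mg of vitamin C: strawberries $0.0114, banana $0.0167, sweet potato $0.0361.
Take 2.511 servings of strawberries: +231.0 mg vitamin C for $2.64 (total $2.64, still need 0.0 mg).
Greedy by cheapest-per-mg is optimal for a single linear constraint, so the minimum cost is $2.64.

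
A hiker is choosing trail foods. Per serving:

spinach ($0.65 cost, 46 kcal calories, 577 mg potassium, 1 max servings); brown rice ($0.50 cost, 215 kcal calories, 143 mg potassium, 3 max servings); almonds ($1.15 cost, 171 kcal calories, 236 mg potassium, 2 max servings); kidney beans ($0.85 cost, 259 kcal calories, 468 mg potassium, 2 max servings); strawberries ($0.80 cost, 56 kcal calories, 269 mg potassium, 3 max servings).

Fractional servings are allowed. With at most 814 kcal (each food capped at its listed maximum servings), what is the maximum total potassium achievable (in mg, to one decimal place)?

2433.2 mg

Potassium per kcal: spinach 12.54, strawberries 4.804, kidney beans 1.807, almonds 1.38, brown rice 0.6651.
Take 1 serving of spinach: uses 46 kcal, +577.0 mg potassium (running total 577.0 mg).
Take 3 servings of strawberries: uses 168 kcal, +807.0 mg potassium (running total 1384.0 mg).
Take 2 servings of kidney beans: uses 518 kcal, +936.0 mg potassium (running total 2320.0 mg).
Take 0.4795 servings of almonds: uses 82 kcal, +113.2 mg potassium (running total 2433.2 mg).
Greedy by best ratio exhausts the calories allowance optimally: 2433.2 mg.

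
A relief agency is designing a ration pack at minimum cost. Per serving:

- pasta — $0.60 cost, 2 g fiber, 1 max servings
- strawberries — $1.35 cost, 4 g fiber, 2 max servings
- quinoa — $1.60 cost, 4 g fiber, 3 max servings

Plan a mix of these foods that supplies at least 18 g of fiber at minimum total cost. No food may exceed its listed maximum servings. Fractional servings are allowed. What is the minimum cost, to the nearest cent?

$6.50

Cost per g of fiber: pasta $0.3000, strawberries $0.3375, quinoa $0.4000.
Take 1 serving of pasta: +2.0 g fiber for $0.60 (total $0.60, still need 16.0 g).
Take 2 servings of strawberries: +8.0 g fiber for $2.70 (total $3.30, still need 8.0 g).
Take 2 servings of quinoa: +8.0 g fiber for $3.20 (total $6.50, still need 0.0 g).
Filling from the cheapest source first is optimal under one linear minimum: $6.50.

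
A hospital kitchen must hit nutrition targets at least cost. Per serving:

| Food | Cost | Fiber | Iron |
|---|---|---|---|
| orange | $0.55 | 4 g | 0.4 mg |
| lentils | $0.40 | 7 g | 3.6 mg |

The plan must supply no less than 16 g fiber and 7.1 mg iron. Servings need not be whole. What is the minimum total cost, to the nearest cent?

Two binding constraints pin down two serving amounts, so the optimal mix uses at most two foods. The candidates are each food alone (scaled to the tighter of fiber/iron) and each pair with both constraints tight.
orange only: max(16/4, 7.1/0.4) = 17.75 servings → $9.76.
lentils only: max(16/7, 7.1/3.6) = 2.286 servings → $0.91.
orange + lentils with both tight: 0.681 servings and 1.897 servings → $1.13.
The minimum over all feasible corners is $0.91.

$0.91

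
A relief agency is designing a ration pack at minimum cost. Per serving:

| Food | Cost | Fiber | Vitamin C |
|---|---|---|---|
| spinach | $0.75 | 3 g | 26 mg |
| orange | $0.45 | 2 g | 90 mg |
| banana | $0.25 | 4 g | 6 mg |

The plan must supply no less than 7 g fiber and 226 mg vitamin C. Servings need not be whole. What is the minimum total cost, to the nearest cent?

$1.24

This is a tiny linear program; its minimum lies at a vertex of the feasible set. List the vertices and price them.
spinach only: max(7/3, 226/26) = 8.692 servings → $6.52.
orange only: max(7/2, 226/90) = 3.5 servings → $1.57.
banana only: max(7/4, 226/6) = 37.67 servings → $9.42.
spinach + orange with both tight: 0.8165 servings and 2.275 servings → $1.64.
spinach + banana: the both-tight solution has a negative serving — not a feasible corner.
orange + banana with both tight: 2.477 servings and 0.5115 servings → $1.24.
So the least-cost plan costs $1.24.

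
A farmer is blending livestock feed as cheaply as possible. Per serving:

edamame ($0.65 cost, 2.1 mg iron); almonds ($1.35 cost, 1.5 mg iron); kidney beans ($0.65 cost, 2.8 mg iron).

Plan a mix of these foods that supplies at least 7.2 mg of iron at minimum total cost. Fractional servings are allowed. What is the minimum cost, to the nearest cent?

Cost per mg of iron: kidney beans $0.2321, edamame $0.3095, almonds $0.9000.
With no serving limits, use only kidney beans: 7.2 mg / 2.8 mg = 2.571 servings × $0.65 = $1.67.

$1.67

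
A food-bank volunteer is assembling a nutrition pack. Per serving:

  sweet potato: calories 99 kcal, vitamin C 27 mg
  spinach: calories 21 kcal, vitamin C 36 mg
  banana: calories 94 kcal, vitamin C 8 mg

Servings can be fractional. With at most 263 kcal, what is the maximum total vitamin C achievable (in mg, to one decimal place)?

450.9 mg

Vitamin C per kcal: spinach 1.714, sweet potato 0.2727, banana 0.08511.
With no serving limits, spend the whole calories allowance on spinach: 263 kcal / 21 kcal × 36 mg = 450.9 mg.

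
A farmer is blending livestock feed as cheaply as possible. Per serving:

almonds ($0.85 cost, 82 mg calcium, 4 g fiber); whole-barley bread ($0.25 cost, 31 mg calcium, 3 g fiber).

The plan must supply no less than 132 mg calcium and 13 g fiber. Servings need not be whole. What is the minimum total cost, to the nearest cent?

almonds only: max(132/82, 13/4) = 3.25 servings → $2.76.
whole-barley bread only: max(132/31, 13/3) = 4.333 servings → $1.08.
almonds + whole-barley bread with both targets exact would need a negative amount; discard.
The minimum over all feasible corners is $1.08.

$1.08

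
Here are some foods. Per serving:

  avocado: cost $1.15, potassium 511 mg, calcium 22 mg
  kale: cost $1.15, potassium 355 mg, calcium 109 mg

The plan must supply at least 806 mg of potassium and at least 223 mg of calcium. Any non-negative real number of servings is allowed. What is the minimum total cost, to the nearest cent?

Minimising a linear cost over {potassium ≥ 806, calcium ≥ 223, servings ≥ 0} — the optimum is at a vertex, using one or two foods.
avocado only: max(806/511, 223/22) = 10.14 servings → $11.66.
kale only: max(806/355, 223/109) = 2.27 servings → $2.61.
avocado + kale with both tight: 0.1814 servings and 2.009 servings → $2.52.
Cheapest feasible corner: $2.52.

$2.52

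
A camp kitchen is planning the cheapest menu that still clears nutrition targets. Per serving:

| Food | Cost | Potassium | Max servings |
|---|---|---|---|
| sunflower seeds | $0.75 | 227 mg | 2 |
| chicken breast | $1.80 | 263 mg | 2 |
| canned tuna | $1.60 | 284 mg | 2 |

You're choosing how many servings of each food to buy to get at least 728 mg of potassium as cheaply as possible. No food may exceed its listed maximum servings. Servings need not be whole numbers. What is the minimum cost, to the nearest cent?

$3.04

Cost per mg of potassium: sunflower seeds $0.0033, canned tuna $0.0056, chicken breast $0.0068.
Take 2 servings of sunflower seeds: +454.0 mg potassium for $1.50 (total $1.50, still need 274.0 mg).
Take 0.9648 servings of canned tuna: +274.0 mg potassium for $1.54 (total $3.04, still need 0.0 mg).
Filling from the cheapest source first is optimal under one linear minimum: $3.04.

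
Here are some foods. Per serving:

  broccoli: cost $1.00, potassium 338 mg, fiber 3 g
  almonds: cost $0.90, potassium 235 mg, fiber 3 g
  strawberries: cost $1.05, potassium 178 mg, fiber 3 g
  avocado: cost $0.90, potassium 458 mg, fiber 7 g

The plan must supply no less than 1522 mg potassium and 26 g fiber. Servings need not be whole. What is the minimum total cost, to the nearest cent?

A basic optimal solution has at most two foods positive. Try each food alone and each pair with both targets met exactly.
broccoli only: max(1522/338, 26/3) = 8.667 servings → $8.67.
almonds only: max(1522/235, 26/3) = 8.667 servings → $7.80.
strawberries only: max(1522/178, 26/3) = 8.667 servings → $9.10.
avocado only: max(1522/458, 26/7) = 3.714 servings → $3.34.
broccoli + almonds with both targets exact would need a negative amount; discard.
broccoli + strawberries with both targets exact would need a negative amount; discard.
broccoli + avocado with both targets exact would need a negative amount; discard.
almonds + strawberries with both targets exact would need a negative amount; discard.
almonds + avocado: the both-tight solution has a negative serving — not a feasible corner.
strawberries + avocado with both targets exact would need a negative amount; discard.
The minimum over all feasible corners is $3.34.

$3.34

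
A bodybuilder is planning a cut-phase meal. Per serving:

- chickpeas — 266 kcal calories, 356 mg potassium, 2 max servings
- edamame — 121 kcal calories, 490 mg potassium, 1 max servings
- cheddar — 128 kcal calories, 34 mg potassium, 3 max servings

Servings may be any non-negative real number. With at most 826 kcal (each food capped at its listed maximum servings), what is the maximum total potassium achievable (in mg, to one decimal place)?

1248.0 mg

Potassium per kcal: edamame 4.05, chickpeas 1.338, cheddar 0.2656.
Take 1 serving of edamame: uses 121 kcal, +490.0 mg potassium (running total 490.0 mg).
Take 2 servings of chickpeas: uses 532 kcal, +712.0 mg potassium (running total 1202.0 mg).
Take 1.352 servings of cheddar: uses 173 kcal, +46.0 mg potassium (running total 1248.0 mg).
Greedy by best ratio exhausts the calories allowance optimally: 1248.0 mg.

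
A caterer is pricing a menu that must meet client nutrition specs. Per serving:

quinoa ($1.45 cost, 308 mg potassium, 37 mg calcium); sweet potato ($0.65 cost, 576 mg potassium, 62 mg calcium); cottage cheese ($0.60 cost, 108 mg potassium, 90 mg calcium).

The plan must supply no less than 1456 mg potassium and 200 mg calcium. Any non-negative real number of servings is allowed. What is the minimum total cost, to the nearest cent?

$1.91

Two binding constraints pin down two serving amounts, so the optimal mix uses at most two foods. The candidates are each food alone (scaled to the tighter of potassium/calcium) and each pair with both constraints tight.
quinoa only: max(1456/308, 200/37) = 5.405 servings → $7.84.
sweet potato only: max(1456/576, 200/62) = 3.226 servings → $2.10.
cottage cheese only: max(1456/108, 200/90) = 13.48 servings → $8.09.
quinoa + sweet potato: the both-tight solution has a negative serving — not a feasible corner.
quinoa + cottage cheese with both tight: 4.613 servings and 0.3257 servings → $6.88.
sweet potato + cottage cheese with both tight: 2.424 servings and 0.5522 servings → $1.91.
Cheapest feasible corner: $1.91.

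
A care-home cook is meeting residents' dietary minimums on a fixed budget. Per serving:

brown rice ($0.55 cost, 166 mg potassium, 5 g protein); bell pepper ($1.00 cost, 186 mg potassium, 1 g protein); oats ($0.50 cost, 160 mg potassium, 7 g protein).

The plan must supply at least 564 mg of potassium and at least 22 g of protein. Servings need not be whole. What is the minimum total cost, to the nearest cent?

A basic optimal solution has at most two foods positive. Try each food alone and each pair with both targets met exactly.
brown rice only: max(564/166, 22/5) = 4.4 servings → $2.42.
bell pepper only: max(564/186, 22/1) = 22 servings → $22.00.
oats only: max(564/160, 22/7) = 3.525 servings → $1.76.
brown rice + bell pepper: the both-tight solution has a negative serving — not a feasible corner.
brown rice + oats with both tight: 1.182 servings and 2.298 servings → $1.80.
bell pepper + oats with both tight: 0.3748 servings and 3.089 servings → $1.92.
Cheapest feasible corner: $1.76.

$1.76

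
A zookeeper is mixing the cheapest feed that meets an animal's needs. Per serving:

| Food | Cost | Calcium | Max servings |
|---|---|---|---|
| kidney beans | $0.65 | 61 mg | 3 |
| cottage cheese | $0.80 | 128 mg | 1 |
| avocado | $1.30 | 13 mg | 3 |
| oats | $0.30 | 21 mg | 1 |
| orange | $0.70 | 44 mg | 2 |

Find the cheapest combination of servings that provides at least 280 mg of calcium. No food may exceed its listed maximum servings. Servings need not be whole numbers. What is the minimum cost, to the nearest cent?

$2.42

Cost per mg of calcium: cottage cheese $0.0063, kidney beans $0.0107, oats $0.0143, orange $0.0159, avocado $0.1000.
Take 1 serving of cottage cheese: +128.0 mg calcium for $0.80 (total $0.80, still need 152.0 mg).
Take 2.492 servings of kidney beans: +152.0 mg calcium for $1.62 (total $2.42, still need 0.0 mg).
Greedy by cheapest-per-mg is optimal for a single linear constraint, so the minimum cost is $2.42.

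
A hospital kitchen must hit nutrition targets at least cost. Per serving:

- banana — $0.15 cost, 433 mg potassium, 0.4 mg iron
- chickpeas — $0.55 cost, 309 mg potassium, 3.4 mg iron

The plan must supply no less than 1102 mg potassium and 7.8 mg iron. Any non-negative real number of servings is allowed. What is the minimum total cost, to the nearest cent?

An LP optimum is at a vertex; with two nutrient constraints at most two foods are used. Check each candidate.
banana only: max(1102/433, 7.8/0.4) = 19.5 servings → $2.92.
chickpeas only: max(1102/309, 7.8/3.4) = 3.566 servings → $1.96.
banana + chickpeas with both tight: 0.9911 servings and 2.178 servings → $1.35.
The minimum over all feasible corners is $1.35.

$1.35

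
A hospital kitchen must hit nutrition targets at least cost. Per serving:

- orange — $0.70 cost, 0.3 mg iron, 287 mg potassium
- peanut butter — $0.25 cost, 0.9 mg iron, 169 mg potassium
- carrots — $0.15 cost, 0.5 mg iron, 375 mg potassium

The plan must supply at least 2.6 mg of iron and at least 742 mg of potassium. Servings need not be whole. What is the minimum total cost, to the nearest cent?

$0.73

An LP optimum is at a vertex; with two nutrient constraints at most two foods are used. Check each candidate.
orange only: max(2.6/0.3, 742/287) = 8.667 servings → $6.07.
peanut butter only: max(2.6/0.9, 742/169) = 4.391 servings → $1.10.
carrots only: max(2.6/0.5, 742/375) = 5.2 servings → $0.78.
orange + peanut butter with both tight: 1.1 servings and 2.522 servings → $1.40.
orange + carrots: intersection lies outside the first quadrant.
peanut butter + carrots with both tight: 2.387 servings and 0.9028 servings → $0.73.
The minimum over all feasible corners is $0.73.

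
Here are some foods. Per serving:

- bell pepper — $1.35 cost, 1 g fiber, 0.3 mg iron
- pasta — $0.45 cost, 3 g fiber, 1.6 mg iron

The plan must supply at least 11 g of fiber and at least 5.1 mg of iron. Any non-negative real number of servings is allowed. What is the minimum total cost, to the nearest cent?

Check every corner: each single food scaled to meet both minima, and each pair solved so both constraints bind.
bell pepper only: max(11/1, 5.1/0.3) = 17 servings → $22.95.
pasta only: max(11/3, 5.1/1.6) = 3.667 servings → $1.65.
bell pepper + pasta with both tight: 3.286 servings and 2.571 servings → $5.59.
So the least-cost plan costs $1.65.

$1.65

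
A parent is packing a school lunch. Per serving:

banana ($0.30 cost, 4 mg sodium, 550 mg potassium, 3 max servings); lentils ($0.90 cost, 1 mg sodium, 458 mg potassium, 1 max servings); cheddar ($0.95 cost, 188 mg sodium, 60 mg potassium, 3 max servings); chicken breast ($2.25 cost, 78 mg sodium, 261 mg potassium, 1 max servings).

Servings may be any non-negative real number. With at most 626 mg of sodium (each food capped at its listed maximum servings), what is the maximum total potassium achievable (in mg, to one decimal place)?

2539.7 mg

Potassium per mg sodium: lentils 458, banana 137.5, chicken breast 3.346, cheddar 0.3191.
Take 1 serving of lentils: uses 1 mg sodium, +458.0 mg potassium (running total 458.0 mg).
Take 3 servings of banana: uses 12 mg sodium, +1650.0 mg potassium (running total 2108.0 mg).
Take 1 serving of chicken breast: uses 78 mg sodium, +261.0 mg potassium (running total 2369.0 mg).
Take 2.846 servings of cheddar: uses 535 mg sodium, +170.7 mg potassium (running total 2539.7 mg).
Filling greedily by potassium-per-mg sodium is optimal for one linear limit, giving 2539.7 mg.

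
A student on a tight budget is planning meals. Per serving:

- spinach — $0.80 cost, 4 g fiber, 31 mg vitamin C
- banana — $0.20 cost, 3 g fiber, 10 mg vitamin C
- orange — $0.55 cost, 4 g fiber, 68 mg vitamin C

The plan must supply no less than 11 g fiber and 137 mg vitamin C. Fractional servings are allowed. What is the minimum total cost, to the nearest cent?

$1.25

Compare the cost at each extreme point of the feasible region.
spinach only: max(11/4, 137/31) = 4.419 servings → $3.54.
banana only: max(11/3, 137/10) = 13.7 servings → $2.74.
orange only: max(11/4, 137/68) = 2.75 servings → $1.51.
spinach + banana with both targets exact would need a negative amount; discard.
spinach + orange with both tight: 1.351 servings and 1.399 servings → $1.85.
banana + orange with both tight: 1.22 servings and 1.835 servings → $1.25.
The minimum over all feasible corners is $1.25.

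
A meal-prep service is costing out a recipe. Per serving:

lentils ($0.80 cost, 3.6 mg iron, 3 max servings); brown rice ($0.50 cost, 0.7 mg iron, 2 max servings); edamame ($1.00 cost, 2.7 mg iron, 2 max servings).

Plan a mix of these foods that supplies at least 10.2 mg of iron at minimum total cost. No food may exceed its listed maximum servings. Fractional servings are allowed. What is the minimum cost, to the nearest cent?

Cost per mg of iron: lentils $0.2222, edamame $0.3704, brown rice $0.7143.
Take 2.833 servings of lentils: +10.2 mg iron for $2.27 (total $2.27, still need 0.0 mg).
Greedy by cheapest-per-mg is optimal for a single linear constraint, so the minimum cost is $2.27.

$2.27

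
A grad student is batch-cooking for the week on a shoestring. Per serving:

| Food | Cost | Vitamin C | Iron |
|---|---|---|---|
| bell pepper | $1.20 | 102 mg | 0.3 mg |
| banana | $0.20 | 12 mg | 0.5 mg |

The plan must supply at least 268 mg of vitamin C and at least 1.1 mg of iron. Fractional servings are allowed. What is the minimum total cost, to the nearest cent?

$3.19

This is a tiny linear program; its minimum lies at a vertex of the feasible set. List the vertices and price them.
bell pepper only: max(268/102, 1.1/0.3) = 3.667 servings → $4.40.
banana only: max(268/12, 1.1/0.5) = 22.33 servings → $4.47.
bell pepper + banana with both tight: 2.549 servings and 0.6709 servings → $3.19.
So the least-cost plan costs $3.19.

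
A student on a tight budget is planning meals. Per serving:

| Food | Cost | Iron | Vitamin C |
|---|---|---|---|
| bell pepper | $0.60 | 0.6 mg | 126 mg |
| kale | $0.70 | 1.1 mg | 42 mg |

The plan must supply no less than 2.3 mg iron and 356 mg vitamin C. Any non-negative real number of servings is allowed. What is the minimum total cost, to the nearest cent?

$2.03

Minimising a linear cost over {iron ≥ 2.3, vitamin C ≥ 356, servings ≥ 0} — the optimum is at a vertex, using one or two foods.
bell pepper only: max(2.3/0.6, 356/126) = 3.833 servings → $2.30.
kale only: max(2.3/1.1, 356/42) = 8.476 servings → $5.93.
bell pepper + kale with both tight: 2.601 servings and 0.672 servings → $2.03.
So the least-cost plan costs $2.03.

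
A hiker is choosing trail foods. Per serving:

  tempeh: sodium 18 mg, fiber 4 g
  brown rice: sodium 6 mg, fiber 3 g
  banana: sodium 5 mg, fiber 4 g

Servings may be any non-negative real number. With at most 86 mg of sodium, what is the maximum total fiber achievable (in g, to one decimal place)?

Fiber per mg sodium: banana 0.8, brown rice 0.5, tempeh 0.2222.
With no serving limits, spend the whole sodium allowance on banana: 86 mg / 5 mg × 4 g = 68.8 g.

68.8 g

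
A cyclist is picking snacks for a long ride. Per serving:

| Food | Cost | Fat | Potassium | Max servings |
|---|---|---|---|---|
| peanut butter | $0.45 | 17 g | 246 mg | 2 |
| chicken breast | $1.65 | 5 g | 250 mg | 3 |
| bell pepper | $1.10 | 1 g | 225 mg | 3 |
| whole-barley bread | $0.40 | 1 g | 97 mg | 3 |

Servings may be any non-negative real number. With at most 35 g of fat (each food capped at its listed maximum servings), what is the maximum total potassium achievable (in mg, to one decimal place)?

Potassium per g fat: bell pepper 225, whole-barley bread 97, chicken breast 50, peanut butter 14.47.
Take 3 servings of bell pepper: uses 3 g fat, +675.0 mg potassium (running total 675.0 mg).
Take 3 servings of whole-barley bread: uses 3 g fat, +291.0 mg potassium (running total 966.0 mg).
Take 3 servings of chicken breast: uses 15 g fat, +750.0 mg potassium (running total 1716.0 mg).
Take 0.8235 servings of peanut butter: uses 14 g fat, +202.6 mg potassium (running total 1918.6 mg).
Filling greedily by potassium-per-g fat is optimal for one linear limit, giving 1918.6 mg.

1918.6 mg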